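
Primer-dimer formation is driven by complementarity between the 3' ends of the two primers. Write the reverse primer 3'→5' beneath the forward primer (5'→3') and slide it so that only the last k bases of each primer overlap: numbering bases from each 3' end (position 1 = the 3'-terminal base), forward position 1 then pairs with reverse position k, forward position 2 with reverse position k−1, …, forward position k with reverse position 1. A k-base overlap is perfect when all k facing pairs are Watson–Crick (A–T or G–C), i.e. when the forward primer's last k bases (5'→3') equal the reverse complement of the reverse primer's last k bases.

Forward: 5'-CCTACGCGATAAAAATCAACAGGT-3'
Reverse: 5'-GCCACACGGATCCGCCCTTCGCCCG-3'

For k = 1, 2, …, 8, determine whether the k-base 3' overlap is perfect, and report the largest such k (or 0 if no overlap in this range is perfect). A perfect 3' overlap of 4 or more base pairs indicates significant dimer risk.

Last 8 bases (5'→3') — forward …CAACAGGT, reverse …TTCGCCCG.
Reverse complement of the reverse primer's last 8 bases: CGGGCGAA; its first k bases are the reverse complement of the reverse primer's last k bases, so a perfect k-base overlap needs the forward primer's last k bases to equal them.
Comparing (forward last k vs required): k=1: T vs C ✗; k=2: GT vs CG ✗; k=3: GGT vs CGG ✗; k=4: AGGT vs CGGG ✗; k=5: CAGGT vs CGGGC ✗; k=6: ACAGGT vs CGGGCG ✗; k=7: AACAGGT vs CGGGCGA ✗; k=8: CAACAGGT vs CGGGCGAA ✗.
No overlap length from 1 to 8 is perfect, so the longest perfect 3' overlap is 0.

Longest perfect overlap: 0 complementary base pairs; below the dimer-risk threshold (threshold 4).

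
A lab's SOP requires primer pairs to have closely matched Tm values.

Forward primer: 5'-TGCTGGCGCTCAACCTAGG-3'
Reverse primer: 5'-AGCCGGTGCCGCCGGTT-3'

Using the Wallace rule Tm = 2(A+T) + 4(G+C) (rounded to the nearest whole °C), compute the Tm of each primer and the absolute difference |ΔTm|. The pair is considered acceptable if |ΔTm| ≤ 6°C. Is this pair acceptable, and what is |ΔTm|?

Forward: A=3 T=4 G=6 C=6 → Tm = 2·7 + 4·12 = 62°C.
Reverse: A=1 T=3 G=7 C=6 → Tm = 2·4 + 4·13 = 60°C.
|ΔTm| = |62 − 60| = 2°C, ≤ 6°C.

|ΔTm| = 2°C; the pair is acceptable.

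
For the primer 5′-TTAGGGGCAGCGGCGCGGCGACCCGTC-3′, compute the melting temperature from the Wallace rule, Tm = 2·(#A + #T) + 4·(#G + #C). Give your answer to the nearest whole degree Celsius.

Base counts: A=3, T=3, G=12, C=9 (length 27).
Tm = 2·(3+3) + 4·(12+9) = 2·6 + 4·21 = 12 + 84 = 96°C.

96°C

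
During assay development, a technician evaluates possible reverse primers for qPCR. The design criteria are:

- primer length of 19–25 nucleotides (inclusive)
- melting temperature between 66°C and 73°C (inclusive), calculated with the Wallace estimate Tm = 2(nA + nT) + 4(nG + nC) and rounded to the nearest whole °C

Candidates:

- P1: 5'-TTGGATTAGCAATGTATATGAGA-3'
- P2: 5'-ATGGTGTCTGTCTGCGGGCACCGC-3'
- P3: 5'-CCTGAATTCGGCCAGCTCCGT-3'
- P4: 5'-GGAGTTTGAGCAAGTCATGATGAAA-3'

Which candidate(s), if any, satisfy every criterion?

P1 (23 nt, A=8 T=8 G=6 C=1): length 23 ✓; Tm = 2·16 + 4·7 = 60°C, outside 66–73°C ✗ — fails.
P2 (24 nt, A=2 T=6 G=9 C=7): length 24 ✓; Tm = 2·8 + 4·16 = 80°C, outside 66–73°C ✗ — fails.
P3 (21 nt, A=3 T=5 G=5 C=8): length 21 ✓; Tm = 2·8 + 4·13 = 68°C ✓ — passes.
P4 (25 nt, A=9 T=6 G=8 C=2): length 25 ✓; Tm = 2·15 + 4·10 = 70°C ✓ — passes.

P3 and P4.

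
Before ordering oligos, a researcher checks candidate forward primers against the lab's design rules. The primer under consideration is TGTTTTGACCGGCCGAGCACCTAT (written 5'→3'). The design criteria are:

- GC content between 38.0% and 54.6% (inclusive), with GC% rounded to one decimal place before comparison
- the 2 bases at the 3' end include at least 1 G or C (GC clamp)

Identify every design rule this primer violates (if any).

Fails: GC clamp.

Base counts: A=4, T=7, G=6, C=7 (length 24).
GC content: GC 13/24 = 54.2% ✓
GC clamp: 3' end AT has 0 G/C, need ≥1 ✗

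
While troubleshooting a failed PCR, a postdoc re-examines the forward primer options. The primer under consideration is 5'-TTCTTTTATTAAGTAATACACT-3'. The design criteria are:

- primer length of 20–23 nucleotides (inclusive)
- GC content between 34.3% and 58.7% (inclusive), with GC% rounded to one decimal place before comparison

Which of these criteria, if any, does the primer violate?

Base counts: A=7, T=11, G=1, C=3 (length 22).
length: length 22 ✓
GC content: GC 4/22 = 18.2%, outside 34.3–58.7% ✗

Fails: GC content.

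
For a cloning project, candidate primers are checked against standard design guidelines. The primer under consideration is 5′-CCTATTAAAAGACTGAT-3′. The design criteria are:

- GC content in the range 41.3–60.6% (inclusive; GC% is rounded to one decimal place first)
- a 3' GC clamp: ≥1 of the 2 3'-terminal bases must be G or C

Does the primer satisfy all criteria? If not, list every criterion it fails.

Fails: GC content, GC clamp.

Base counts: A=7, T=5, G=2, C=3 (length 17).
GC content: GC 5/17 = 29.4%, outside 41.3–60.6% ✗
GC clamp: 3' end AT has 0 G/C, need ≥1 ✗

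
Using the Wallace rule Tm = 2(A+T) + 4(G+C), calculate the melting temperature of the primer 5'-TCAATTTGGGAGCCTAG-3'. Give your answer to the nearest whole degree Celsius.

50°C

Base counts: A=4, T=5, G=5, C=3 (length 17).
Tm = 2·(4+5) + 4·(5+3) = 2·9 + 4·8 = 18 + 32 = 50°C.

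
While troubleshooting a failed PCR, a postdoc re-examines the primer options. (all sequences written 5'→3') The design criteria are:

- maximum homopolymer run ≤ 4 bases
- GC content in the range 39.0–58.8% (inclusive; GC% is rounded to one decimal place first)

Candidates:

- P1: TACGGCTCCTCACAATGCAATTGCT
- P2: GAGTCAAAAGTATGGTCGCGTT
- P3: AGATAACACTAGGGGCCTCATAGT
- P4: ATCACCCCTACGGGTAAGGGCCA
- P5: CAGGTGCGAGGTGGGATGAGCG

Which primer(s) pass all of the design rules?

P1, P2 and P3.

P1 (25 nt, A=6 T=7 G=4 C=8): longest run = 2 ✓; GC 12/25 = 48.0% ✓ — passes.
P2 (22 nt, A=6 T=6 G=7 C=3): longest run = 4 ✓; GC 10/22 = 45.5% ✓ — passes.
P3 (24 nt, A=8 T=5 G=6 C=5): longest run = 4 ✓; GC 11/24 = 45.8% ✓ — passes.
P4 (23 nt, A=6 T=3 G=6 C=8): longest run = 4 ✓; GC 14/23 = 60.9%, outside 39.0–58.8% ✗ — fails.
P5 (22 nt, A=4 T=3 G=12 C=3): longest run = 3 ✓; GC 15/22 = 68.2%, outside 39.0–58.8% ✗ — fails.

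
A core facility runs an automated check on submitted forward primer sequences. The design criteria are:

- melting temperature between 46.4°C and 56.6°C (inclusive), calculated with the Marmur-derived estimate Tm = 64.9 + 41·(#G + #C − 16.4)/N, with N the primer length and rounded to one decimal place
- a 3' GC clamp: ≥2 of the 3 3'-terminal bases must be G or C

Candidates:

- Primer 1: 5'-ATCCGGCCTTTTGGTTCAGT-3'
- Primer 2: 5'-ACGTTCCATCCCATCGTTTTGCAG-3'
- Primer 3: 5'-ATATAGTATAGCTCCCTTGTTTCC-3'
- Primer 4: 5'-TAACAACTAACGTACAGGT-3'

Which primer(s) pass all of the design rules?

Primer 3 only.

Primer 1 (20 nt, A=2 T=8 G=5 C=5): Tm = 64.9 + 41·(10 − 16.4)/20 = 51.8°C ✓; 3' end AGT has 1 G/C, need ≥2 ✗ — fails.
Primer 2 (24 nt, A=4 T=8 G=4 C=8): Tm = 64.9 + 41·(12 − 16.4)/24 = 57.4°C, outside 46.4–56.6°C ✗; 3' end CAG has 2 G/C ✓ — fails.
Primer 3 (24 nt, A=5 T=10 G=3 C=6): Tm = 64.9 + 41·(9 − 16.4)/24 = 52.3°C ✓; 3' end TCC has 2 G/C ✓ — passes.
Primer 4 (19 nt, A=8 T=4 G=3 C=4): Tm = 64.9 + 41·(7 − 16.4)/19 = 44.6°C, outside 46.4–56.6°C ✗; 3' end GGT has 2 G/C ✓ — fails.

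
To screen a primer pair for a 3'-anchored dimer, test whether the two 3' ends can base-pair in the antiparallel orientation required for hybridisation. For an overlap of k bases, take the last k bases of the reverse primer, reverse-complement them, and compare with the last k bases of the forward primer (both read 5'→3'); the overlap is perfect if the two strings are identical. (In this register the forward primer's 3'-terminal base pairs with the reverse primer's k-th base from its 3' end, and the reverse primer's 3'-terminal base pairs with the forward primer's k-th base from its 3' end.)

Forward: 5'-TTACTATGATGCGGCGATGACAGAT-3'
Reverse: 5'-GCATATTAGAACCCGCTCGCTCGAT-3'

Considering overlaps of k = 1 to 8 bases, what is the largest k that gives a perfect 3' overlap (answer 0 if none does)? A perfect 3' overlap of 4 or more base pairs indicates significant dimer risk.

Last 8 bases (5'→3') — forward …TGACAGAT, reverse …CGCTCGAT.
Reverse complement of the reverse primer's last 8 bases: ATCGAGCG; its first k bases are the reverse complement of the reverse primer's last k bases, so a perfect k-base overlap needs the forward primer's last k bases to equal them.
Comparing (forward last k vs required): k=1: T vs A ✗; k=2: AT vs AT ✓; k=3: GAT vs ATC ✗; k=4: AGAT vs ATCG ✗; k=5: CAGAT vs ATCGA ✗; k=6: ACAGAT vs ATCGAG ✗; k=7: GACAGAT vs ATCGAGC ✗; k=8: TGACAGAT vs ATCGAGCG ✗.
Only k = 2 is perfect, so the longest perfect 3' overlap is 2.

Longest perfect overlap: 2 complementary base pairs; below the dimer-risk threshold (threshold 4).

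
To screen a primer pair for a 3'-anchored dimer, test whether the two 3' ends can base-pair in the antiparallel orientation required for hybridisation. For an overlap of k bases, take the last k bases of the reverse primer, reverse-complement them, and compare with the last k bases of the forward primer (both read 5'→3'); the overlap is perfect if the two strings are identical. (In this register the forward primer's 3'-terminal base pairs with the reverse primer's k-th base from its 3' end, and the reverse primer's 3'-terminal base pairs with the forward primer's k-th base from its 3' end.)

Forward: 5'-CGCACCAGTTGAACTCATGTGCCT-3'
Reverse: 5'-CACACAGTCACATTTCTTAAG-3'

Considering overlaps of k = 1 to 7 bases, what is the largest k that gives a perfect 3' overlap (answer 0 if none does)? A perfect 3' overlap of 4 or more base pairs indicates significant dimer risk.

Longest perfect overlap: 2 complementary base pairs; below the dimer-risk threshold (threshold 4).

Last 7 bases (5'→3') — forward …TGTGCCT, reverse …TCTTAAG.
Reverse complement of the reverse primer's last 7 bases: CTTAAGA; its first k bases are the reverse complement of the reverse primer's last k bases, so a perfect k-base overlap needs the forward primer's last k bases to equal them.
Comparing (forward last k vs required): k=1: T vs C ✗; k=2: CT vs CT ✓; k=3: CCT vs CTT ✗; k=4: GCCT vs CTTA ✗; k=5: TGCCT vs CTTAA ✗; k=6: GTGCCT vs CTTAAG ✗; k=7: TGTGCCT vs CTTAAGA ✗.
Only k = 2 is perfect, so the longest perfect 3' overlap is 2.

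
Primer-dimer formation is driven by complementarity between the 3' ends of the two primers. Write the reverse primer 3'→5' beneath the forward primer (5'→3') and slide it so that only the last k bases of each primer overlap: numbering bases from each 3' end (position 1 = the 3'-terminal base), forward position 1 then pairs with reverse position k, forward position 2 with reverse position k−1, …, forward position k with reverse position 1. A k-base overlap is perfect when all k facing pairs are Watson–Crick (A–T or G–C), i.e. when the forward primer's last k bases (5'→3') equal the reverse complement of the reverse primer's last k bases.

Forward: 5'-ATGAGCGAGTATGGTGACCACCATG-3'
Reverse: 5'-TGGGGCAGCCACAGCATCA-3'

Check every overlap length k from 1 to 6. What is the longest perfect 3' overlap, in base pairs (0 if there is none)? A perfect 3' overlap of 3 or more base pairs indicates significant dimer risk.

Longest perfect overlap: 2 complementary base pairs; below the dimer-risk threshold (threshold 3).

Last 6 bases (5'→3') — forward …ACCATG, reverse …GCATCA.
Reverse complement of the reverse primer's last 6 bases: TGATGC; its first k bases are the reverse complement of the reverse primer's last k bases, so a perfect k-base overlap needs the forward primer's last k bases to equal them.
Comparing (forward last k vs required): k=1: G vs T ✗; k=2: TG vs TG ✓; k=3: ATG vs TGA ✗; k=4: CATG vs TGAT ✗; k=5: CCATG vs TGATG ✗; k=6: ACCATG vs TGATGC ✗.
Only k = 2 is perfect, so the longest perfect 3' overlap is 2.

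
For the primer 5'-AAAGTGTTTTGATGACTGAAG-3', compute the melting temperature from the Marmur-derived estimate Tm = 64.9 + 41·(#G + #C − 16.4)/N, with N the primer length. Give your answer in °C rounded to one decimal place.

46.5°C

Base counts: A=7, T=7, G=6, C=1; G+C = 7, N = 21.
Tm = 64.9 + 41·(7 − 16.4)/21 = 64.9 + -385.40/21 = 46.5°C.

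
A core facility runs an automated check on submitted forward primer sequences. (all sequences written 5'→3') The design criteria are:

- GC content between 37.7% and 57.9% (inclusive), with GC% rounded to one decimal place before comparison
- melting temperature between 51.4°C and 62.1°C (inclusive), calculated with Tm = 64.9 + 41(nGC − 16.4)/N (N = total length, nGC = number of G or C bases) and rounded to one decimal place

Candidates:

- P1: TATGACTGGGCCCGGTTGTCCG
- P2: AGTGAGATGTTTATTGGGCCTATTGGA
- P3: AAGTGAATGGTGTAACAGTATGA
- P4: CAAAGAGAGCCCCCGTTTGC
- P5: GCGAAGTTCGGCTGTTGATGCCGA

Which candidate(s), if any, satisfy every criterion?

P2 only.

P1 (22 nt, A=2 T=6 G=8 C=6): GC 14/22 = 63.6%, outside 37.7–57.9% ✗; Tm = 64.9 + 41·(14 − 16.4)/22 = 60.4°C ✓ — fails.
P2 (27 nt, A=6 T=10 G=9 C=2): GC 11/27 = 40.7% ✓; Tm = 64.9 + 41·(11 − 16.4)/27 = 56.7°C ✓ — passes.
P3 (23 nt, A=9 T=6 G=7 C=1): GC 8/23 = 34.8%, outside 37.7–57.9% ✗; Tm = 64.9 + 41·(8 − 16.4)/23 = 49.9°C, outside 51.4–62.1°C ✗ — fails.
P4 (20 nt, A=5 T=3 G=5 C=7): GC 12/20 = 60.0%, outside 37.7–57.9% ✗; Tm = 64.9 + 41·(12 − 16.4)/20 = 55.9°C ✓ — fails.
P5 (24 nt, A=4 T=6 G=9 C=5): GC 14/24 = 58.3%, outside 37.7–57.9% ✗; Tm = 64.9 + 41·(14 − 16.4)/24 = 60.8°C ✓ — fails.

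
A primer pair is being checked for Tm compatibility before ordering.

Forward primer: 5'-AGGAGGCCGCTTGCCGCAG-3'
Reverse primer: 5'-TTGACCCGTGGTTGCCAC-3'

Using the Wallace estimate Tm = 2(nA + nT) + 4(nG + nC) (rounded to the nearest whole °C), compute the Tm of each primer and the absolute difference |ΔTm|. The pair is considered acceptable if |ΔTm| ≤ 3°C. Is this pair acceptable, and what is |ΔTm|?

|ΔTm| = 8°C; the pair is not acceptable.

Forward: A=3 T=2 G=8 C=6 → Tm = 2·5 + 4·14 = 66°C.
Reverse: A=2 T=5 G=5 C=6 → Tm = 2·7 + 4·11 = 58°C.
|ΔTm| = |66 − 58| = 8°C, > 3°C.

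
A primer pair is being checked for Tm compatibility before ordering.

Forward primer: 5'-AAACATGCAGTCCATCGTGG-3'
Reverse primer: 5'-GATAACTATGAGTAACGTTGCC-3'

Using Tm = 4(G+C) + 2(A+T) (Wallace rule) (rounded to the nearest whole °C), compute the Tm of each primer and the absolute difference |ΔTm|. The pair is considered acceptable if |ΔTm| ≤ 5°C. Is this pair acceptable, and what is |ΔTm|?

Forward: A=6 T=4 G=5 C=5 → Tm = 2·10 + 4·10 = 60°C.
Reverse: A=7 T=6 G=5 C=4 → Tm = 2·13 + 4·9 = 62°C.
|ΔTm| = |60 − 62| = 2°C, ≤ 5°C.

|ΔTm| = 2°C; the pair is acceptable.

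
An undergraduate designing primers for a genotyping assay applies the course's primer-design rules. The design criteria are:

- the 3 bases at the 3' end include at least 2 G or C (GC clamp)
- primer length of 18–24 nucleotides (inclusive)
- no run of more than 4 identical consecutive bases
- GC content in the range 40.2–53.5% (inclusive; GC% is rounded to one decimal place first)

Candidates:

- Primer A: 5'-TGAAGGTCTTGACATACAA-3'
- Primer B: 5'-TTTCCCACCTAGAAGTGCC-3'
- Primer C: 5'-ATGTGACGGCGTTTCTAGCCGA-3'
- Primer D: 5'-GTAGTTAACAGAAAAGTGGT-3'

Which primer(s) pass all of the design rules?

Primer B only.

Primer A (19 nt, A=7 T=5 G=4 C=3): 3' end CAA has 1 G/C, need ≥2 ✗; length 19 ✓; longest run = 2 ✓; GC 7/19 = 36.8%, outside 40.2–53.5% ✗ — fails.
Primer B (19 nt, A=4 T=5 G=3 C=7): 3' end GCC has 3 G/C ✓; length 19 ✓; longest run = 3 ✓; GC 10/19 = 52.6% ✓ — passes.
Primer C (22 nt, A=4 T=6 G=7 C=5): 3' end CGA has 2 G/C ✓; length 22 ✓; longest run = 3 ✓; GC 12/22 = 54.5%, outside 40.2–53.5% ✗ — fails.
Primer D (20 nt, A=8 T=5 G=6 C=1): 3' end GGT has 2 G/C ✓; length 20 ✓; longest run = 4 ✓; GC 7/20 = 35.0%, outside 40.2–53.5% ✗ — fails.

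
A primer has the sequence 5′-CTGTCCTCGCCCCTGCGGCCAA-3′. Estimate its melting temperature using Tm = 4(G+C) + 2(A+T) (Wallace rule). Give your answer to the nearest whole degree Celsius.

Base counts: A=2, T=4, G=5, C=11 (length 22).
Tm = 2·(2+4) + 4·(5+11) = 2·6 + 4·16 = 12 + 64 = 76°C.

76°C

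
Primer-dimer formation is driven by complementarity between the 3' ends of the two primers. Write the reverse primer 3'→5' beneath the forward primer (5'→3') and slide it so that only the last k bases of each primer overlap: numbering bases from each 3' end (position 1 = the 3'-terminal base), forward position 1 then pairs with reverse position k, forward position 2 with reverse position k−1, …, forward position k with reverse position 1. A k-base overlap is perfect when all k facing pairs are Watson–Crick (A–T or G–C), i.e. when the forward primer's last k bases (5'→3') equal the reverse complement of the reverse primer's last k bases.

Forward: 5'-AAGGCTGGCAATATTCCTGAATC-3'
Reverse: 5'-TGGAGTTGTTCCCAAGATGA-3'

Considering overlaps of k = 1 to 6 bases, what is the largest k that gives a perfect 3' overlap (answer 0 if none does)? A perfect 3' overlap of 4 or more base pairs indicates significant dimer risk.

Longest perfect overlap: 2 complementary base pairs; below the dimer-risk threshold (threshold 4).

Last 6 bases (5'→3') — forward …TGAATC, reverse …AGATGA.
Reverse complement of the reverse primer's last 6 bases: TCATCT; its first k bases are the reverse complement of the reverse primer's last k bases, so a perfect k-base overlap needs the forward primer's last k bases to equal them.
Comparing (forward last k vs required): k=1: C vs T ✗; k=2: TC vs TC ✓; k=3: ATC vs TCA ✗; k=4: AATC vs TCAT ✗; k=5: GAATC vs TCATC ✗; k=6: TGAATC vs TCATCT ✗.
Only k = 2 is perfect, so the longest perfect 3' overlap is 2.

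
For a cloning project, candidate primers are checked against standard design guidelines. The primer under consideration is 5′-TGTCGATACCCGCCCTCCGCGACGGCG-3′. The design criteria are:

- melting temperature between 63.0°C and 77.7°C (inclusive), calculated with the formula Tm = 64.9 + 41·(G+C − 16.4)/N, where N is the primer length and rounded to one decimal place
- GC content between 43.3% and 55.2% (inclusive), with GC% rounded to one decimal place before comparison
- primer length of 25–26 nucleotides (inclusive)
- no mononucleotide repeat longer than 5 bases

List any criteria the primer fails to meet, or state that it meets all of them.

Base counts: A=3, T=4, G=8, C=12 (length 27).
Tm: Tm = 64.9 + 41·(20 − 16.4)/27 = 70.4°C ✓
GC content: GC 20/27 = 74.1%, outside 43.3–55.2% ✗
length: length 27, outside 25–26 ✗
homopolymer run: longest run = 3 ✓

Fails: GC content, length.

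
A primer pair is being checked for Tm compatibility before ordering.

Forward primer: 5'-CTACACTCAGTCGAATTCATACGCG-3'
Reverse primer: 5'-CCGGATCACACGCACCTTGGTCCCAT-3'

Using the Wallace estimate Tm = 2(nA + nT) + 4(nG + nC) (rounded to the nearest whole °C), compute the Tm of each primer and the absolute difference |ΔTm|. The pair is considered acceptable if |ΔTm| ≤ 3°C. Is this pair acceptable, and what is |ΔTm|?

Forward: A=7 T=6 G=4 C=8 → Tm = 2·13 + 4·12 = 74°C.
Reverse: A=5 T=5 G=5 C=11 → Tm = 2·10 + 4·16 = 84°C.
|ΔTm| = |74 − 84| = 10°C, > 3°C.

|ΔTm| = 10°C; the pair is not acceptable.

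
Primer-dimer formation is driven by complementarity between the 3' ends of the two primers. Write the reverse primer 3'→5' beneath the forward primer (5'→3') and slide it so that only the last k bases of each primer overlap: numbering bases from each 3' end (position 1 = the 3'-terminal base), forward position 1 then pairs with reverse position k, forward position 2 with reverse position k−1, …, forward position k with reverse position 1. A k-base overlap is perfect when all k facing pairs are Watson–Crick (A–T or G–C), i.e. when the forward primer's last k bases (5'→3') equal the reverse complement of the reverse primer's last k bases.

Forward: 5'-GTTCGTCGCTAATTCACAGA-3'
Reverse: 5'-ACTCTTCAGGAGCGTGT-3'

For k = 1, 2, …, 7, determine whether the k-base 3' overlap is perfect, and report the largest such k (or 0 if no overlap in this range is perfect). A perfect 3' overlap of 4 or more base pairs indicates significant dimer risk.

Last 7 bases (5'→3') — forward …TCACAGA, reverse …AGCGTGT.
Reverse complement of the reverse primer's last 7 bases: ACACGCT; its first k bases are the reverse complement of the reverse primer's last k bases, so a perfect k-base overlap needs the forward primer's last k bases to equal them.
Comparing (forward last k vs required): k=1: A vs A ✓; k=2: GA vs AC ✗; k=3: AGA vs ACA ✗; k=4: CAGA vs ACAC ✗; k=5: ACAGA vs ACACG ✗; k=6: CACAGA vs ACACGC ✗; k=7: TCACAGA vs ACACGCT ✗.
Only k = 1 is perfect, so the longest perfect 3' overlap is 1.

Longest perfect overlap: 1 complementary base pair; below the dimer-risk threshold (threshold 4).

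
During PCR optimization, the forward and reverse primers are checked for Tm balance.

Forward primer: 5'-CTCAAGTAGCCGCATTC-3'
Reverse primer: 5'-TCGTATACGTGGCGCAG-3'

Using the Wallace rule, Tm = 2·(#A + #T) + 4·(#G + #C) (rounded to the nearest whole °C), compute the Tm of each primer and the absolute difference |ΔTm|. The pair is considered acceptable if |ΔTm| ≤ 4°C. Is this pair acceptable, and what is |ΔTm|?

|ΔTm| = 2°C; the pair is acceptable.

Forward: A=4 T=4 G=3 C=6 → Tm = 2·8 + 4·9 = 52°C.
Reverse: A=3 T=4 G=6 C=4 → Tm = 2·7 + 4·10 = 54°C.
|ΔTm| = |52 − 54| = 2°C, ≤ 4°C.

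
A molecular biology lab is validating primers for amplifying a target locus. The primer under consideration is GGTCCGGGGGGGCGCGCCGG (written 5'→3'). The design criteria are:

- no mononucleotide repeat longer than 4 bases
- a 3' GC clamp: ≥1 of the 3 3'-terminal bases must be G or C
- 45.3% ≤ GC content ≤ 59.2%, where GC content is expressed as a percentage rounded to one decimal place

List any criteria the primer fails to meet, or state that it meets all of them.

Fails: homopolymer run, GC content.

Base counts: A=0, T=1, G=13, C=6 (length 20).
homopolymer run: longest run = 7, exceeds 4 ✗
GC clamp: 3' end CGG has 3 G/C ✓
GC content: GC 19/20 = 95.0%, outside 45.3–59.2% ✗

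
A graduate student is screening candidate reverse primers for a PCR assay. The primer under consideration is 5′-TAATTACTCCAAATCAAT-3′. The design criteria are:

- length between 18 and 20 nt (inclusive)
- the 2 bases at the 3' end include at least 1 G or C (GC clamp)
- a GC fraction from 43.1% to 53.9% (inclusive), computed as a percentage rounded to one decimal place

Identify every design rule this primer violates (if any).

Base counts: A=8, T=6, G=0, C=4 (length 18).
length: length 18 ✓
GC clamp: 3' end AT has 0 G/C, need ≥1 ✗
GC content: GC 4/18 = 22.2%, outside 43.1–53.9% ✗

Fails: GC clamp, GC content.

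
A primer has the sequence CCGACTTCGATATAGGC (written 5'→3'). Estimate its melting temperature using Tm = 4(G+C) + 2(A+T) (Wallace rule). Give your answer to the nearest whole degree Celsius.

Base counts: A=4, T=4, G=4, C=5 (length 17).
Tm = 2·(4+4) + 4·(4+5) = 2·8 + 4·9 = 16 + 36 = 52°C.

52°C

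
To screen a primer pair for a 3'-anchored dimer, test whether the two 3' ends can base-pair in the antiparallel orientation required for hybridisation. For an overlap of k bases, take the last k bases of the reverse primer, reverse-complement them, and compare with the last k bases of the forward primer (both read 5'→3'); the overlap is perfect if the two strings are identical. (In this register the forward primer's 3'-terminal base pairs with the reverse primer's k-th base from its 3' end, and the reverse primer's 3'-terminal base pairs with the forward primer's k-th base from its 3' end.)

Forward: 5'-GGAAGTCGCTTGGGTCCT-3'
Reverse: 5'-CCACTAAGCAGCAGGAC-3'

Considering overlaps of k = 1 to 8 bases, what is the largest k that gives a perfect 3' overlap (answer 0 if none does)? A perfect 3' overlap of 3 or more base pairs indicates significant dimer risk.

Longest perfect overlap: 5 complementary base pairs; significant dimer risk (threshold 3).

Last 8 bases (5'→3') — forward …TGGGTCCT, reverse …AGCAGGAC.
Reverse complement of the reverse primer's last 8 bases: GTCCTGCT; its first k bases are the reverse complement of the reverse primer's last k bases, so a perfect k-base overlap needs the forward primer's last k bases to equal them.
Comparing (forward last k vs required): k=1: T vs G ✗; k=2: CT vs GT ✗; k=3: CCT vs GTC ✗; k=4: TCCT vs GTCC ✗; k=5: GTCCT vs GTCCT ✓; k=6: GGTCCT vs GTCCTG ✗; k=7: GGGTCCT vs GTCCTGC ✗; k=8: TGGGTCCT vs GTCCTGCT ✗.
Only k = 5 is perfect, so the longest perfect 3' overlap is 5.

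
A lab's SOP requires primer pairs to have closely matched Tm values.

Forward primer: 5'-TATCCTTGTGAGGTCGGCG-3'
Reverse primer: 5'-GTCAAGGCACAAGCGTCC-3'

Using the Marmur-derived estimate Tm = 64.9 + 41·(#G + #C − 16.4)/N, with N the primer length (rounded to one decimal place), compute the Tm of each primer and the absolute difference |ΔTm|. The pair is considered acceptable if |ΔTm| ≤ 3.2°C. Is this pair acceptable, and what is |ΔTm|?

|ΔTm| = 0.6°C; the pair is acceptable.

Forward: G+C = 11, N = 19 → Tm = 64.9 + 41·(11 − 16.4)/19 = 53.2°C.
Reverse: G+C = 11, N = 18 → Tm = 64.9 + 41·(11 − 16.4)/18 = 52.6°C.
|ΔTm| = |53.2 − 52.6| = 0.6°C, ≤ 3.2°C.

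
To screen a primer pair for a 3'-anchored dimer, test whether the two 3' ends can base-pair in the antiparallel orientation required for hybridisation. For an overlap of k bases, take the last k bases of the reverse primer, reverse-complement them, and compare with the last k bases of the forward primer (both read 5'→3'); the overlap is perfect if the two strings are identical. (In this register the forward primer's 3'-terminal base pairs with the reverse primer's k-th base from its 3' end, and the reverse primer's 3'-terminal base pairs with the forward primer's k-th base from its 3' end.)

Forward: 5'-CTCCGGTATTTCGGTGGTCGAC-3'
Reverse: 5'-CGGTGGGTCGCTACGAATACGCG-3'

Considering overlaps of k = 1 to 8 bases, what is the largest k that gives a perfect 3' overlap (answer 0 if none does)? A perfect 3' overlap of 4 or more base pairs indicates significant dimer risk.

Longest perfect overlap: 1 complementary base pair; below the dimer-risk threshold (threshold 4).

Last 8 bases (5'→3') — forward …TGGTCGAC, reverse …AATACGCG.
Reverse complement of the reverse primer's last 8 bases: CGCGTATT; its first k bases are the reverse complement of the reverse primer's last k bases, so a perfect k-base overlap needs the forward primer's last k bases to equal them.
Comparing (forward last k vs required): k=1: C vs C ✓; k=2: AC vs CG ✗; k=3: GAC vs CGC ✗; k=4: CGAC vs CGCG ✗; k=5: TCGAC vs CGCGT ✗; k=6: GTCGAC vs CGCGTA ✗; k=7: GGTCGAC vs CGCGTAT ✗; k=8: TGGTCGAC vs CGCGTATT ✗.
Only k = 1 is perfect, so the longest perfect 3' overlap is 1.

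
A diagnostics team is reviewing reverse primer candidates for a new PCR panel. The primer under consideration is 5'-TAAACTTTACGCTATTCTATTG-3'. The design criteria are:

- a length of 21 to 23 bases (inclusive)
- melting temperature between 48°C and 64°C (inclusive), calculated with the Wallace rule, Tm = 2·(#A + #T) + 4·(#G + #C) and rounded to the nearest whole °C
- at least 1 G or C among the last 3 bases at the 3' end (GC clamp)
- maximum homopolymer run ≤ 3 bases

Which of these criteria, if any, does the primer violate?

Meets all criteria.

Base counts: A=6, T=10, G=2, C=4 (length 22).
length: length 22 ✓
Tm: Tm = 2·16 + 4·6 = 56°C ✓
GC clamp: 3' end TTG has 1 G/C ✓
homopolymer run: longest run = 3 ✓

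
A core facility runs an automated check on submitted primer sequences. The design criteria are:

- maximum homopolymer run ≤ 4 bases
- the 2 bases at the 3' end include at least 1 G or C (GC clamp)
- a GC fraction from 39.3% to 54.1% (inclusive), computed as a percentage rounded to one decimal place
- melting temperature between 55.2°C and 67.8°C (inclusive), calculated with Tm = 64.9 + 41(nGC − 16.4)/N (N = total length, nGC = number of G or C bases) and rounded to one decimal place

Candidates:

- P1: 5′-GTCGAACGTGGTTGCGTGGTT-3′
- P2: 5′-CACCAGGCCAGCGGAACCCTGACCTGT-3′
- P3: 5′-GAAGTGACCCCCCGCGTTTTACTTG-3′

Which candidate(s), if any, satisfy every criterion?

None of the candidates satisfy all criteria.

P1 (21 nt, A=2 T=7 G=9 C=3): longest run = 2 ✓; 3' end TT has 0 G/C, need ≥1 ✗; GC 12/21 = 57.1%, outside 39.3–54.1% ✗; Tm = 64.9 + 41·(12 − 16.4)/21 = 56.3°C ✓ — fails.
P2 (27 nt, A=6 T=3 G=7 C=11): longest run = 3 ✓; 3' end GT has 1 G/C ✓; GC 18/27 = 66.7%, outside 39.3–54.1% ✗; Tm = 64.9 + 41·(18 − 16.4)/27 = 67.3°C ✓ — fails.
P3 (25 nt, A=4 T=7 G=6 C=8): longest run = 6, exceeds 4 ✗; 3' end TG has 1 G/C ✓; GC 14/25 = 56.0%, outside 39.3–54.1% ✗; Tm = 64.9 + 41·(14 − 16.4)/25 = 61.0°C ✓ — fails.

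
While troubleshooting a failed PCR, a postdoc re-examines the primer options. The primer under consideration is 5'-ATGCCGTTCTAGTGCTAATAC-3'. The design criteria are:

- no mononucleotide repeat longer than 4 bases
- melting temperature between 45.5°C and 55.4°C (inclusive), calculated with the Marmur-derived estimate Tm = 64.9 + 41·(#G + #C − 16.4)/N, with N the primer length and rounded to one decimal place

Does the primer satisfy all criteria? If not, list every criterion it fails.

Meets all criteria.

Base counts: A=5, T=7, G=4, C=5 (length 21).
homopolymer run: longest run = 2 ✓
Tm: Tm = 64.9 + 41·(9 − 16.4)/21 = 50.5°C ✓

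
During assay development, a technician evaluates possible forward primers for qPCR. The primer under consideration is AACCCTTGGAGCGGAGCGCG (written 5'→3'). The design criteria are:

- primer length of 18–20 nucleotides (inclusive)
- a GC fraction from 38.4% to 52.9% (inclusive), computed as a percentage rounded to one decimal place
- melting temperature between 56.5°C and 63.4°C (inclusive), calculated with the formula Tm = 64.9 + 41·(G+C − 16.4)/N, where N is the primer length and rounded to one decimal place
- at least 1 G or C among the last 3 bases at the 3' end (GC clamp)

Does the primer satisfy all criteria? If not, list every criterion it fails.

Base counts: A=4, T=2, G=8, C=6 (length 20).
length: length 20 ✓
GC content: GC 14/20 = 70.0%, outside 38.4–52.9% ✗
Tm: Tm = 64.9 + 41·(14 − 16.4)/20 = 60.0°C ✓
GC clamp: 3' end GCG has 3 G/C ✓

Fails: GC content.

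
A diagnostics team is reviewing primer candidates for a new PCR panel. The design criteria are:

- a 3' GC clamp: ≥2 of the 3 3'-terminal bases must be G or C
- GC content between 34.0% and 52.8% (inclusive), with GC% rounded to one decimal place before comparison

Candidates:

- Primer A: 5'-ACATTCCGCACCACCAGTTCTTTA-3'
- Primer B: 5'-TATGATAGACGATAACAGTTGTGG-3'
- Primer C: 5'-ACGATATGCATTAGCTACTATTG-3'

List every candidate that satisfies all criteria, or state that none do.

Primer A (24 nt, A=6 T=7 G=2 C=9): 3' end TTA has 0 G/C, need ≥2 ✗; GC 11/24 = 45.8% ✓ — fails.
Primer B (24 nt, A=8 T=7 G=7 C=2): 3' end TGG has 2 G/C ✓; GC 9/24 = 37.5% ✓ — passes.
Primer C (23 nt, A=7 T=8 G=4 C=4): 3' end TTG has 1 G/C, need ≥2 ✗; GC 8/23 = 34.8% ✓ — fails.

Primer B only.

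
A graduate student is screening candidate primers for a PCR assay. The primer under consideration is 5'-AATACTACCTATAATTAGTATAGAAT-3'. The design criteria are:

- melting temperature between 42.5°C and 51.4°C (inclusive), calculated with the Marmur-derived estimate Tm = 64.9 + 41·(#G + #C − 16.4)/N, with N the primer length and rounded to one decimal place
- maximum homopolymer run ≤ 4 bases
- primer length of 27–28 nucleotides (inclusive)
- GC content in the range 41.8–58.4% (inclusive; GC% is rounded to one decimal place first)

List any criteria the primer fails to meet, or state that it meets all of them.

Base counts: A=12, T=9, G=2, C=3 (length 26).
Tm: Tm = 64.9 + 41·(5 − 16.4)/26 = 46.9°C ✓
homopolymer run: longest run = 2 ✓
length: length 26, outside 27–28 ✗
GC content: GC 5/26 = 19.2%, outside 41.8–58.4% ✗

Fails: length, GC content.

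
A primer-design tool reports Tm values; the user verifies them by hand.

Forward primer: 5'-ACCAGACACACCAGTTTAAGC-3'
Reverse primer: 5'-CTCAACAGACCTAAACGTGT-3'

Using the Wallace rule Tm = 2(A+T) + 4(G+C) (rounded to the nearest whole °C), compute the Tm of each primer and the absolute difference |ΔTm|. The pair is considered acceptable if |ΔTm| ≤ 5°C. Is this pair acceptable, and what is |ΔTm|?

Forward: A=8 T=3 G=3 C=7 → Tm = 2·11 + 4·10 = 62°C.
Reverse: A=7 T=4 G=3 C=6 → Tm = 2·11 + 4·9 = 58°C.
|ΔTm| = |62 − 58| = 4°C, ≤ 5°C.

|ΔTm| = 4°C; the pair is acceptable.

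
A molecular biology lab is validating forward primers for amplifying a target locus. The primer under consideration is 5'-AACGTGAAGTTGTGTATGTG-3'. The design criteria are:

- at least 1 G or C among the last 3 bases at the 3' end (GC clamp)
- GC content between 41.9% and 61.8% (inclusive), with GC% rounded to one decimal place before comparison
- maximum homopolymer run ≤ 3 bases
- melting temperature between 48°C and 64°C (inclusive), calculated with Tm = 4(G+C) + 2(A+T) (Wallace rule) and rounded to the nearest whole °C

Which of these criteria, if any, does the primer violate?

Base counts: A=5, T=7, G=7, C=1 (length 20).
GC clamp: 3' end GTG has 2 G/C ✓
GC content: GC 8/20 = 40.0%, outside 41.9–61.8% ✗
homopolymer run: longest run = 2 ✓
Tm: Tm = 2·12 + 4·8 = 56°C ✓

Fails: GC content.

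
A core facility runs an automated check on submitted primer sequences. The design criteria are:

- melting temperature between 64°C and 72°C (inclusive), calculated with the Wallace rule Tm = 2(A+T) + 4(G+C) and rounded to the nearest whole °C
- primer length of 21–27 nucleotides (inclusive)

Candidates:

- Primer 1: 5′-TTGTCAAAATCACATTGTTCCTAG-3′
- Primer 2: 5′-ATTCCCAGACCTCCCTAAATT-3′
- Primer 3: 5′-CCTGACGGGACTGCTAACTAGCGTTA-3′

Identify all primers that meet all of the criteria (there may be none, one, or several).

Primer 1 only.

Primer 1 (24 nt, A=7 T=9 G=3 C=5): Tm = 2·16 + 4·8 = 64°C ✓; length 24 ✓ — passes.
Primer 2 (21 nt, A=6 T=6 G=1 C=8): Tm = 2·12 + 4·9 = 60°C, outside 64–72°C ✗; length 21 ✓ — fails.
Primer 3 (26 nt, A=6 T=6 G=7 C=7): Tm = 2·12 + 4·14 = 80°C, outside 64–72°C ✗; length 26 ✓ — fails.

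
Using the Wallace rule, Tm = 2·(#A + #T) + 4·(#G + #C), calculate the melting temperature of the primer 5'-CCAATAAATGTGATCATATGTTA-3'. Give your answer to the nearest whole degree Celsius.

Base counts: A=9, T=8, G=3, C=3 (length 23).
Tm = 2·(9+8) + 4·(3+3) = 2·17 + 4·6 = 34 + 24 = 58°C.

58°C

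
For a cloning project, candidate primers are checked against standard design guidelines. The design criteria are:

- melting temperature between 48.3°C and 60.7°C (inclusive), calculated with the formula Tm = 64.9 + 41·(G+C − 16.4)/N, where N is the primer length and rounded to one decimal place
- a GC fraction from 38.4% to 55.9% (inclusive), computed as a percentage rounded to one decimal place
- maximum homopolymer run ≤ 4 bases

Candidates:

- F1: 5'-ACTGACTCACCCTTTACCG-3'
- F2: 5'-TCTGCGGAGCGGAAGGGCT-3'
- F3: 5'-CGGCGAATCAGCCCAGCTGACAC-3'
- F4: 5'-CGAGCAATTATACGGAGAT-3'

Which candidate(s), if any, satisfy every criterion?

F1 (19 nt, A=4 T=5 G=2 C=8): Tm = 64.9 + 41·(10 − 16.4)/19 = 51.1°C ✓; GC 10/19 = 52.6% ✓; longest run = 3 ✓ — passes.
F2 (19 nt, A=3 T=3 G=9 C=4): Tm = 64.9 + 41·(13 − 16.4)/19 = 57.6°C ✓; GC 13/19 = 68.4%, outside 38.4–55.9% ✗; longest run = 3 ✓ — fails.
F3 (23 nt, A=6 T=2 G=6 C=9): Tm = 64.9 + 41·(15 − 16.4)/23 = 62.4°C, outside 48.3–60.7°C ✗; GC 15/23 = 65.2%, outside 38.4–55.9% ✗; longest run = 3 ✓ — fails.
F4 (19 nt, A=7 T=4 G=5 C=3): Tm = 64.9 + 41·(8 − 16.4)/19 = 46.8°C, outside 48.3–60.7°C ✗; GC 8/19 = 42.1% ✓; longest run = 2 ✓ — fails.

F1 only.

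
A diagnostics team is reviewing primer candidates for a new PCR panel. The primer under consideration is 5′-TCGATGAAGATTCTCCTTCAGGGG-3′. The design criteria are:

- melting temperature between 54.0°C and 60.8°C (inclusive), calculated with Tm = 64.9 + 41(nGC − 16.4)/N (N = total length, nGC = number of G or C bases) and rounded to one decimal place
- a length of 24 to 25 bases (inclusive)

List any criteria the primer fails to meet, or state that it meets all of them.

Base counts: A=5, T=7, G=7, C=5 (length 24).
Tm: Tm = 64.9 + 41·(12 − 16.4)/24 = 57.4°C ✓
length: length 24 ✓

Meets all criteria.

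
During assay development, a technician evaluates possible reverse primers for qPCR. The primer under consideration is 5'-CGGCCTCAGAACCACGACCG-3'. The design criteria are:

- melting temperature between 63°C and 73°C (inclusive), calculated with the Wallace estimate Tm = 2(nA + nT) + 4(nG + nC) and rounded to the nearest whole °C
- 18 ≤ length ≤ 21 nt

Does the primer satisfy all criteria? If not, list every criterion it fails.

Meets all criteria.

Base counts: A=5, T=1, G=5, C=9 (length 20).
Tm: Tm = 2·6 + 4·14 = 68°C ✓
length: length 20 ✓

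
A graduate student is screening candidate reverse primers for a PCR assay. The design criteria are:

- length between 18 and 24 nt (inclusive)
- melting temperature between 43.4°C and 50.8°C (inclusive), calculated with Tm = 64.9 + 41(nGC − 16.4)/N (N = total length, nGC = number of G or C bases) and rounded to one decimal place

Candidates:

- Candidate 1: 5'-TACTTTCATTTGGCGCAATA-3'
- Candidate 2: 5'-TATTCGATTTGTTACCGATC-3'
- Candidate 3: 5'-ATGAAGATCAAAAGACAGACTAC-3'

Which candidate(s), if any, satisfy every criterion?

Candidate 1, Candidate 2 and Candidate 3.

Candidate 1 (20 nt, A=5 T=8 G=3 C=4): length 20 ✓; Tm = 64.9 + 41·(7 − 16.4)/20 = 45.6°C ✓ — passes.
Candidate 2 (20 nt, A=4 T=9 G=3 C=4): length 20 ✓; Tm = 64.9 + 41·(7 − 16.4)/20 = 45.6°C ✓ — passes.
Candidate 3 (23 nt, A=12 T=3 G=4 C=4): length 23 ✓; Tm = 64.9 + 41·(8 − 16.4)/23 = 49.9°C ✓ — passes.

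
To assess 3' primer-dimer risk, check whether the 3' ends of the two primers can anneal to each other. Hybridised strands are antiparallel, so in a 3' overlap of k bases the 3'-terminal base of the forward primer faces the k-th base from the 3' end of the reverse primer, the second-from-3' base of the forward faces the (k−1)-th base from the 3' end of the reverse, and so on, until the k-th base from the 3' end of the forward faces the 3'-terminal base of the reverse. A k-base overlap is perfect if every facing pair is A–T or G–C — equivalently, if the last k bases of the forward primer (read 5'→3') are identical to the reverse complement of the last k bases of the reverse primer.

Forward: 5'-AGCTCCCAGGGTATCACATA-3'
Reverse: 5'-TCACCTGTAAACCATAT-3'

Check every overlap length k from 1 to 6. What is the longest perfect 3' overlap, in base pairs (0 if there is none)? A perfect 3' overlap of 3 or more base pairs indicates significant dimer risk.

Last 6 bases (5'→3') — forward …CACATA, reverse …CCATAT.
Reverse complement of the reverse primer's last 6 bases: ATATGG; its first k bases are the reverse complement of the reverse primer's last k bases, so a perfect k-base overlap needs the forward primer's last k bases to equal them.
Comparing (forward last k vs required): k=1: A vs A ✓; k=2: TA vs AT ✗; k=3: ATA vs ATA ✓; k=4: CATA vs ATAT ✗; k=5: ACATA vs ATATG ✗; k=6: CACATA vs ATATGG ✗.
Perfect overlaps at k = 1, 3; the largest is 3.

Longest perfect overlap: 3 complementary base pairs; significant dimer risk (threshold 3).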